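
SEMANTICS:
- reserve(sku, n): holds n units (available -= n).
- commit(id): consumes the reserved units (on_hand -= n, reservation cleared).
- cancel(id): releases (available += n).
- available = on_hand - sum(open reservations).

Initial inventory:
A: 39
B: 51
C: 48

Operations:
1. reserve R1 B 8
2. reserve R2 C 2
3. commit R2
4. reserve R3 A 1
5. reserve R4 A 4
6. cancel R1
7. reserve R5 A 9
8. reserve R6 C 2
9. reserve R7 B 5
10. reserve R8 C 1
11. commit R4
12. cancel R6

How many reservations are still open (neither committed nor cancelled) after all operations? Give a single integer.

Step 1: reserve R1 B 8 -> on_hand[A=39 B=51 C=48] avail[A=39 B=43 C=48] open={R1}
Step 2: reserve R2 C 2 -> on_hand[A=39 B=51 C=48] avail[A=39 B=43 C=46] open={R1,R2}
Step 3: commit R2 -> on_hand[A=39 B=51 C=46] avail[A=39 B=43 C=46] open={R1}
Step 4: reserve R3 A 1 -> on_hand[A=39 B=51 C=46] avail[A=38 B=43 C=46] open={R1,R3}
Step 5: reserve R4 A 4 -> on_hand[A=39 B=51 C=46] avail[A=34 B=43 C=46] open={R1,R3,R4}
Step 6: cancel R1 -> on_hand[A=39 B=51 C=46] avail[A=34 B=51 C=46] open={R3,R4}
Step 7: reserve R5 A 9 -> on_hand[A=39 B=51 C=46] avail[A=25 B=51 C=46] open={R3,R4,R5}
Step 8: reserve R6 C 2 -> on_hand[A=39 B=51 C=46] avail[A=25 B=51 C=44] open={R3,R4,R5,R6}
Step 9: reserve R7 B 5 -> on_hand[A=39 B=51 C=46] avail[A=25 B=46 C=44] open={R3,R4,R5,R6,R7}
Step 10: reserve R8 C 1 -> on_hand[A=39 B=51 C=46] avail[A=25 B=46 C=43] open={R3,R4,R5,R6,R7,R8}
Step 11: commit R4 -> on_hand[A=35 B=51 C=46] avail[A=25 B=46 C=43] open={R3,R5,R6,R7,R8}
Step 12: cancel R6 -> on_hand[A=35 B=51 C=46] avail[A=25 B=46 C=45] open={R3,R5,R7,R8}
Open reservations: ['R3', 'R5', 'R7', 'R8'] -> 4

Answer: 4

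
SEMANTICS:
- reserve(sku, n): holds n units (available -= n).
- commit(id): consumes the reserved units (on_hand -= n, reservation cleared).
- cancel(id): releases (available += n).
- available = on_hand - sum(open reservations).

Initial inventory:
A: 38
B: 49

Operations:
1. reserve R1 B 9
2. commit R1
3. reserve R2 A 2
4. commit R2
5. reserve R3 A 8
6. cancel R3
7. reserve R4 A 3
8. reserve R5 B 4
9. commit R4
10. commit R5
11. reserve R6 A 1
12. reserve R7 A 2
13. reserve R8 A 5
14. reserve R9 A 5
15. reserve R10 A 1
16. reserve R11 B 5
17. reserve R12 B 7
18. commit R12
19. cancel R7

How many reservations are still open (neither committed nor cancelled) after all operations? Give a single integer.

Answer: 5

Derivation:
Step 1: reserve R1 B 9 -> on_hand[A=38 B=49] avail[A=38 B=40] open={R1}
Step 2: commit R1 -> on_hand[A=38 B=40] avail[A=38 B=40] open={}
Step 3: reserve R2 A 2 -> on_hand[A=38 B=40] avail[A=36 B=40] open={R2}
Step 4: commit R2 -> on_hand[A=36 B=40] avail[A=36 B=40] open={}
Step 5: reserve R3 A 8 -> on_hand[A=36 B=40] avail[A=28 B=40] open={R3}
Step 6: cancel R3 -> on_hand[A=36 B=40] avail[A=36 B=40] open={}
Step 7: reserve R4 A 3 -> on_hand[A=36 B=40] avail[A=33 B=40] open={R4}
Step 8: reserve R5 B 4 -> on_hand[A=36 B=40] avail[A=33 B=36] open={R4,R5}
Step 9: commit R4 -> on_hand[A=33 B=40] avail[A=33 B=36] open={R5}
Step 10: commit R5 -> on_hand[A=33 B=36] avail[A=33 B=36] open={}
Step 11: reserve R6 A 1 -> on_hand[A=33 B=36] avail[A=32 B=36] open={R6}
Step 12: reserve R7 A 2 -> on_hand[A=33 B=36] avail[A=30 B=36] open={R6,R7}
Step 13: reserve R8 A 5 -> on_hand[A=33 B=36] avail[A=25 B=36] open={R6,R7,R8}
Step 14: reserve R9 A 5 -> on_hand[A=33 B=36] avail[A=20 B=36] open={R6,R7,R8,R9}
Step 15: reserve R10 A 1 -> on_hand[A=33 B=36] avail[A=19 B=36] open={R10,R6,R7,R8,R9}
Step 16: reserve R11 B 5 -> on_hand[A=33 B=36] avail[A=19 B=31] open={R10,R11,R6,R7,R8,R9}
Step 17: reserve R12 B 7 -> on_hand[A=33 B=36] avail[A=19 B=24] open={R10,R11,R12,R6,R7,R8,R9}
Step 18: commit R12 -> on_hand[A=33 B=29] avail[A=19 B=24] open={R10,R11,R6,R7,R8,R9}
Step 19: cancel R7 -> on_hand[A=33 B=29] avail[A=21 B=24] open={R10,R11,R6,R8,R9}
Open reservations: ['R10', 'R11', 'R6', 'R8', 'R9'] -> 5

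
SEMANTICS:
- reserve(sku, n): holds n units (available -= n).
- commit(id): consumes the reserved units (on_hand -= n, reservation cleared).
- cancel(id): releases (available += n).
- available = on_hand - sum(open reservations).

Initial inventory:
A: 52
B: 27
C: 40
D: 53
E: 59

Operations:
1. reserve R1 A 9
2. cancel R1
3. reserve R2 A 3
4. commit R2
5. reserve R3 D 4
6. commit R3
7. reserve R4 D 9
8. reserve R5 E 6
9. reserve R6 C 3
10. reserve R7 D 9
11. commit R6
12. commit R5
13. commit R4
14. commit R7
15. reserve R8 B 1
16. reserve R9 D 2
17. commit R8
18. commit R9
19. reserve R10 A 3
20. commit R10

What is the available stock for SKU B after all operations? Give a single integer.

Answer: 26

Derivation:
Step 1: reserve R1 A 9 -> on_hand[A=52 B=27 C=40 D=53 E=59] avail[A=43 B=27 C=40 D=53 E=59] open={R1}
Step 2: cancel R1 -> on_hand[A=52 B=27 C=40 D=53 E=59] avail[A=52 B=27 C=40 D=53 E=59] open={}
Step 3: reserve R2 A 3 -> on_hand[A=52 B=27 C=40 D=53 E=59] avail[A=49 B=27 C=40 D=53 E=59] open={R2}
Step 4: commit R2 -> on_hand[A=49 B=27 C=40 D=53 E=59] avail[A=49 B=27 C=40 D=53 E=59] open={}
Step 5: reserve R3 D 4 -> on_hand[A=49 B=27 C=40 D=53 E=59] avail[A=49 B=27 C=40 D=49 E=59] open={R3}
Step 6: commit R3 -> on_hand[A=49 B=27 C=40 D=49 E=59] avail[A=49 B=27 C=40 D=49 E=59] open={}
Step 7: reserve R4 D 9 -> on_hand[A=49 B=27 C=40 D=49 E=59] avail[A=49 B=27 C=40 D=40 E=59] open={R4}
Step 8: reserve R5 E 6 -> on_hand[A=49 B=27 C=40 D=49 E=59] avail[A=49 B=27 C=40 D=40 E=53] open={R4,R5}
Step 9: reserve R6 C 3 -> on_hand[A=49 B=27 C=40 D=49 E=59] avail[A=49 B=27 C=37 D=40 E=53] open={R4,R5,R6}
Step 10: reserve R7 D 9 -> on_hand[A=49 B=27 C=40 D=49 E=59] avail[A=49 B=27 C=37 D=31 E=53] open={R4,R5,R6,R7}
Step 11: commit R6 -> on_hand[A=49 B=27 C=37 D=49 E=59] avail[A=49 B=27 C=37 D=31 E=53] open={R4,R5,R7}
Step 12: commit R5 -> on_hand[A=49 B=27 C=37 D=49 E=53] avail[A=49 B=27 C=37 D=31 E=53] open={R4,R7}
Step 13: commit R4 -> on_hand[A=49 B=27 C=37 D=40 E=53] avail[A=49 B=27 C=37 D=31 E=53] open={R7}
Step 14: commit R7 -> on_hand[A=49 B=27 C=37 D=31 E=53] avail[A=49 B=27 C=37 D=31 E=53] open={}
Step 15: reserve R8 B 1 -> on_hand[A=49 B=27 C=37 D=31 E=53] avail[A=49 B=26 C=37 D=31 E=53] open={R8}
Step 16: reserve R9 D 2 -> on_hand[A=49 B=27 C=37 D=31 E=53] avail[A=49 B=26 C=37 D=29 E=53] open={R8,R9}
Step 17: commit R8 -> on_hand[A=49 B=26 C=37 D=31 E=53] avail[A=49 B=26 C=37 D=29 E=53] open={R9}
Step 18: commit R9 -> on_hand[A=49 B=26 C=37 D=29 E=53] avail[A=49 B=26 C=37 D=29 E=53] open={}
Step 19: reserve R10 A 3 -> on_hand[A=49 B=26 C=37 D=29 E=53] avail[A=46 B=26 C=37 D=29 E=53] open={R10}
Step 20: commit R10 -> on_hand[A=46 B=26 C=37 D=29 E=53] avail[A=46 B=26 C=37 D=29 E=53] open={}
Final available[B] = 26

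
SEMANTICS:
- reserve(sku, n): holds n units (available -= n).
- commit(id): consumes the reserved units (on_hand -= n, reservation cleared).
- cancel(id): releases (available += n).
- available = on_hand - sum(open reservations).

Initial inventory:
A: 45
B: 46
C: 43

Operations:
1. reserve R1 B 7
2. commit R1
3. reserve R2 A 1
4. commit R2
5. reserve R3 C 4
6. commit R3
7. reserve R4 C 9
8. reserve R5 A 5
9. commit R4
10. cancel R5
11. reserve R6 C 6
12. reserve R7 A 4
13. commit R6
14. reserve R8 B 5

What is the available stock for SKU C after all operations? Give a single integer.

Step 1: reserve R1 B 7 -> on_hand[A=45 B=46 C=43] avail[A=45 B=39 C=43] open={R1}
Step 2: commit R1 -> on_hand[A=45 B=39 C=43] avail[A=45 B=39 C=43] open={}
Step 3: reserve R2 A 1 -> on_hand[A=45 B=39 C=43] avail[A=44 B=39 C=43] open={R2}
Step 4: commit R2 -> on_hand[A=44 B=39 C=43] avail[A=44 B=39 C=43] open={}
Step 5: reserve R3 C 4 -> on_hand[A=44 B=39 C=43] avail[A=44 B=39 C=39] open={R3}
Step 6: commit R3 -> on_hand[A=44 B=39 C=39] avail[A=44 B=39 C=39] open={}
Step 7: reserve R4 C 9 -> on_hand[A=44 B=39 C=39] avail[A=44 B=39 C=30] open={R4}
Step 8: reserve R5 A 5 -> on_hand[A=44 B=39 C=39] avail[A=39 B=39 C=30] open={R4,R5}
Step 9: commit R4 -> on_hand[A=44 B=39 C=30] avail[A=39 B=39 C=30] open={R5}
Step 10: cancel R5 -> on_hand[A=44 B=39 C=30] avail[A=44 B=39 C=30] open={}
Step 11: reserve R6 C 6 -> on_hand[A=44 B=39 C=30] avail[A=44 B=39 C=24] open={R6}
Step 12: reserve R7 A 4 -> on_hand[A=44 B=39 C=30] avail[A=40 B=39 C=24] open={R6,R7}
Step 13: commit R6 -> on_hand[A=44 B=39 C=24] avail[A=40 B=39 C=24] open={R7}
Step 14: reserve R8 B 5 -> on_hand[A=44 B=39 C=24] avail[A=40 B=34 C=24] open={R7,R8}
Final available[C] = 24

Answer: 24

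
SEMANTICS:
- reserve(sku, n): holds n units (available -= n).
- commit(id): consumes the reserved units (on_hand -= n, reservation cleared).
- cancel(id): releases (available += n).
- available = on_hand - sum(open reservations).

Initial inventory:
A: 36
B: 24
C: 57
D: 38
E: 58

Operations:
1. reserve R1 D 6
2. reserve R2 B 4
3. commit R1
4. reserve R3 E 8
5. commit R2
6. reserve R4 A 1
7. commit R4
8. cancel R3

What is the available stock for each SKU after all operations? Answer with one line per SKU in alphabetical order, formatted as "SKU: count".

Step 1: reserve R1 D 6 -> on_hand[A=36 B=24 C=57 D=38 E=58] avail[A=36 B=24 C=57 D=32 E=58] open={R1}
Step 2: reserve R2 B 4 -> on_hand[A=36 B=24 C=57 D=38 E=58] avail[A=36 B=20 C=57 D=32 E=58] open={R1,R2}
Step 3: commit R1 -> on_hand[A=36 B=24 C=57 D=32 E=58] avail[A=36 B=20 C=57 D=32 E=58] open={R2}
Step 4: reserve R3 E 8 -> on_hand[A=36 B=24 C=57 D=32 E=58] avail[A=36 B=20 C=57 D=32 E=50] open={R2,R3}
Step 5: commit R2 -> on_hand[A=36 B=20 C=57 D=32 E=58] avail[A=36 B=20 C=57 D=32 E=50] open={R3}
Step 6: reserve R4 A 1 -> on_hand[A=36 B=20 C=57 D=32 E=58] avail[A=35 B=20 C=57 D=32 E=50] open={R3,R4}
Step 7: commit R4 -> on_hand[A=35 B=20 C=57 D=32 E=58] avail[A=35 B=20 C=57 D=32 E=50] open={R3}
Step 8: cancel R3 -> on_hand[A=35 B=20 C=57 D=32 E=58] avail[A=35 B=20 C=57 D=32 E=58] open={}

Answer: A: 35
B: 20
C: 57
D: 32
E: 58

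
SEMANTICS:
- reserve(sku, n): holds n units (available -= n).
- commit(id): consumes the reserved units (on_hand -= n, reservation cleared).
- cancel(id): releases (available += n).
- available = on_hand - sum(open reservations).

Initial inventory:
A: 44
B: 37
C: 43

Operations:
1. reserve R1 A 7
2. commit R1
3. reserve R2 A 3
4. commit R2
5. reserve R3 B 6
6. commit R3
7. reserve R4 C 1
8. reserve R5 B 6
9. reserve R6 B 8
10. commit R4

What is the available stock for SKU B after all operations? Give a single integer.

Step 1: reserve R1 A 7 -> on_hand[A=44 B=37 C=43] avail[A=37 B=37 C=43] open={R1}
Step 2: commit R1 -> on_hand[A=37 B=37 C=43] avail[A=37 B=37 C=43] open={}
Step 3: reserve R2 A 3 -> on_hand[A=37 B=37 C=43] avail[A=34 B=37 C=43] open={R2}
Step 4: commit R2 -> on_hand[A=34 B=37 C=43] avail[A=34 B=37 C=43] open={}
Step 5: reserve R3 B 6 -> on_hand[A=34 B=37 C=43] avail[A=34 B=31 C=43] open={R3}
Step 6: commit R3 -> on_hand[A=34 B=31 C=43] avail[A=34 B=31 C=43] open={}
Step 7: reserve R4 C 1 -> on_hand[A=34 B=31 C=43] avail[A=34 B=31 C=42] open={R4}
Step 8: reserve R5 B 6 -> on_hand[A=34 B=31 C=43] avail[A=34 B=25 C=42] open={R4,R5}
Step 9: reserve R6 B 8 -> on_hand[A=34 B=31 C=43] avail[A=34 B=17 C=42] open={R4,R5,R6}
Step 10: commit R4 -> on_hand[A=34 B=31 C=42] avail[A=34 B=17 C=42] open={R5,R6}
Final available[B] = 17

Answer: 17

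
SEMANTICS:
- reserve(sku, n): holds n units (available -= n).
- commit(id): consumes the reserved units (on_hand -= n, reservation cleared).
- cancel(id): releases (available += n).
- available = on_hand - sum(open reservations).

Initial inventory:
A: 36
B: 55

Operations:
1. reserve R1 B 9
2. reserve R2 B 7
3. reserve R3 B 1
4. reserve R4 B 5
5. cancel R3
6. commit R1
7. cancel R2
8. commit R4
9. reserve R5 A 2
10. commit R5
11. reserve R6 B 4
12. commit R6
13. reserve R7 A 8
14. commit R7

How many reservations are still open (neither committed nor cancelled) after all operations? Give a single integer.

Answer: 0

Derivation:
Step 1: reserve R1 B 9 -> on_hand[A=36 B=55] avail[A=36 B=46] open={R1}
Step 2: reserve R2 B 7 -> on_hand[A=36 B=55] avail[A=36 B=39] open={R1,R2}
Step 3: reserve R3 B 1 -> on_hand[A=36 B=55] avail[A=36 B=38] open={R1,R2,R3}
Step 4: reserve R4 B 5 -> on_hand[A=36 B=55] avail[A=36 B=33] open={R1,R2,R3,R4}
Step 5: cancel R3 -> on_hand[A=36 B=55] avail[A=36 B=34] open={R1,R2,R4}
Step 6: commit R1 -> on_hand[A=36 B=46] avail[A=36 B=34] open={R2,R4}
Step 7: cancel R2 -> on_hand[A=36 B=46] avail[A=36 B=41] open={R4}
Step 8: commit R4 -> on_hand[A=36 B=41] avail[A=36 B=41] open={}
Step 9: reserve R5 A 2 -> on_hand[A=36 B=41] avail[A=34 B=41] open={R5}
Step 10: commit R5 -> on_hand[A=34 B=41] avail[A=34 B=41] open={}
Step 11: reserve R6 B 4 -> on_hand[A=34 B=41] avail[A=34 B=37] open={R6}
Step 12: commit R6 -> on_hand[A=34 B=37] avail[A=34 B=37] open={}
Step 13: reserve R7 A 8 -> on_hand[A=34 B=37] avail[A=26 B=37] open={R7}
Step 14: commit R7 -> on_hand[A=26 B=37] avail[A=26 B=37] open={}
Open reservations: [] -> 0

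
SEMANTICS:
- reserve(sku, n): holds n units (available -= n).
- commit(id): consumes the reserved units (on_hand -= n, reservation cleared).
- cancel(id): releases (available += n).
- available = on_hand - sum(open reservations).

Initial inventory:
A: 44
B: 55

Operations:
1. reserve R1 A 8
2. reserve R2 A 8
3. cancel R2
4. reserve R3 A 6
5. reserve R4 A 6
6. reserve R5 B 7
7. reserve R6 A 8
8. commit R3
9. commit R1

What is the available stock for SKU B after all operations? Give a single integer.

Step 1: reserve R1 A 8 -> on_hand[A=44 B=55] avail[A=36 B=55] open={R1}
Step 2: reserve R2 A 8 -> on_hand[A=44 B=55] avail[A=28 B=55] open={R1,R2}
Step 3: cancel R2 -> on_hand[A=44 B=55] avail[A=36 B=55] open={R1}
Step 4: reserve R3 A 6 -> on_hand[A=44 B=55] avail[A=30 B=55] open={R1,R3}
Step 5: reserve R4 A 6 -> on_hand[A=44 B=55] avail[A=24 B=55] open={R1,R3,R4}
Step 6: reserve R5 B 7 -> on_hand[A=44 B=55] avail[A=24 B=48] open={R1,R3,R4,R5}
Step 7: reserve R6 A 8 -> on_hand[A=44 B=55] avail[A=16 B=48] open={R1,R3,R4,R5,R6}
Step 8: commit R3 -> on_hand[A=38 B=55] avail[A=16 B=48] open={R1,R4,R5,R6}
Step 9: commit R1 -> on_hand[A=30 B=55] avail[A=16 B=48] open={R4,R5,R6}
Final available[B] = 48

Answer: 48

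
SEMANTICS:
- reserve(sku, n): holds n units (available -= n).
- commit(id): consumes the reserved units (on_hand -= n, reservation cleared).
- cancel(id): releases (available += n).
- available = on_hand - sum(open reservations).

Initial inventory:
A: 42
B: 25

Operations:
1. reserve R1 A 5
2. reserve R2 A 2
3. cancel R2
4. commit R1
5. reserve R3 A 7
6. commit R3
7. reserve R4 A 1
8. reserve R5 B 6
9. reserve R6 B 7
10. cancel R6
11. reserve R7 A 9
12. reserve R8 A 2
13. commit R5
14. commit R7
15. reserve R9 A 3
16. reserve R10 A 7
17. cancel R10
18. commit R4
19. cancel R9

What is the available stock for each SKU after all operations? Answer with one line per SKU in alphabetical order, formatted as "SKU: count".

Answer: A: 18
B: 19

Derivation:
Step 1: reserve R1 A 5 -> on_hand[A=42 B=25] avail[A=37 B=25] open={R1}
Step 2: reserve R2 A 2 -> on_hand[A=42 B=25] avail[A=35 B=25] open={R1,R2}
Step 3: cancel R2 -> on_hand[A=42 B=25] avail[A=37 B=25] open={R1}
Step 4: commit R1 -> on_hand[A=37 B=25] avail[A=37 B=25] open={}
Step 5: reserve R3 A 7 -> on_hand[A=37 B=25] avail[A=30 B=25] open={R3}
Step 6: commit R3 -> on_hand[A=30 B=25] avail[A=30 B=25] open={}
Step 7: reserve R4 A 1 -> on_hand[A=30 B=25] avail[A=29 B=25] open={R4}
Step 8: reserve R5 B 6 -> on_hand[A=30 B=25] avail[A=29 B=19] open={R4,R5}
Step 9: reserve R6 B 7 -> on_hand[A=30 B=25] avail[A=29 B=12] open={R4,R5,R6}
Step 10: cancel R6 -> on_hand[A=30 B=25] avail[A=29 B=19] open={R4,R5}
Step 11: reserve R7 A 9 -> on_hand[A=30 B=25] avail[A=20 B=19] open={R4,R5,R7}
Step 12: reserve R8 A 2 -> on_hand[A=30 B=25] avail[A=18 B=19] open={R4,R5,R7,R8}
Step 13: commit R5 -> on_hand[A=30 B=19] avail[A=18 B=19] open={R4,R7,R8}
Step 14: commit R7 -> on_hand[A=21 B=19] avail[A=18 B=19] open={R4,R8}
Step 15: reserve R9 A 3 -> on_hand[A=21 B=19] avail[A=15 B=19] open={R4,R8,R9}
Step 16: reserve R10 A 7 -> on_hand[A=21 B=19] avail[A=8 B=19] open={R10,R4,R8,R9}
Step 17: cancel R10 -> on_hand[A=21 B=19] avail[A=15 B=19] open={R4,R8,R9}
Step 18: commit R4 -> on_hand[A=20 B=19] avail[A=15 B=19] open={R8,R9}
Step 19: cancel R9 -> on_hand[A=20 B=19] avail[A=18 B=19] open={R8}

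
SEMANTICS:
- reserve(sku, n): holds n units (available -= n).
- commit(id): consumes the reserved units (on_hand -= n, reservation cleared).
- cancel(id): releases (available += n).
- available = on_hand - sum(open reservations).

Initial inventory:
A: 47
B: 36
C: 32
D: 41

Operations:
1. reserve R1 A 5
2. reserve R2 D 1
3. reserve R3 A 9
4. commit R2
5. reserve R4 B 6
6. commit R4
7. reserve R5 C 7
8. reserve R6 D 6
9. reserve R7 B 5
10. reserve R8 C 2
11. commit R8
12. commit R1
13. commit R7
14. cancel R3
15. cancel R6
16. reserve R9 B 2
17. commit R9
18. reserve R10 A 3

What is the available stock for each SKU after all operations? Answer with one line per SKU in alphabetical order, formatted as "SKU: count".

Answer: A: 39
B: 23
C: 23
D: 40

Derivation:
Step 1: reserve R1 A 5 -> on_hand[A=47 B=36 C=32 D=41] avail[A=42 B=36 C=32 D=41] open={R1}
Step 2: reserve R2 D 1 -> on_hand[A=47 B=36 C=32 D=41] avail[A=42 B=36 C=32 D=40] open={R1,R2}
Step 3: reserve R3 A 9 -> on_hand[A=47 B=36 C=32 D=41] avail[A=33 B=36 C=32 D=40] open={R1,R2,R3}
Step 4: commit R2 -> on_hand[A=47 B=36 C=32 D=40] avail[A=33 B=36 C=32 D=40] open={R1,R3}
Step 5: reserve R4 B 6 -> on_hand[A=47 B=36 C=32 D=40] avail[A=33 B=30 C=32 D=40] open={R1,R3,R4}
Step 6: commit R4 -> on_hand[A=47 B=30 C=32 D=40] avail[A=33 B=30 C=32 D=40] open={R1,R3}
Step 7: reserve R5 C 7 -> on_hand[A=47 B=30 C=32 D=40] avail[A=33 B=30 C=25 D=40] open={R1,R3,R5}
Step 8: reserve R6 D 6 -> on_hand[A=47 B=30 C=32 D=40] avail[A=33 B=30 C=25 D=34] open={R1,R3,R5,R6}
Step 9: reserve R7 B 5 -> on_hand[A=47 B=30 C=32 D=40] avail[A=33 B=25 C=25 D=34] open={R1,R3,R5,R6,R7}
Step 10: reserve R8 C 2 -> on_hand[A=47 B=30 C=32 D=40] avail[A=33 B=25 C=23 D=34] open={R1,R3,R5,R6,R7,R8}
Step 11: commit R8 -> on_hand[A=47 B=30 C=30 D=40] avail[A=33 B=25 C=23 D=34] open={R1,R3,R5,R6,R7}
Step 12: commit R1 -> on_hand[A=42 B=30 C=30 D=40] avail[A=33 B=25 C=23 D=34] open={R3,R5,R6,R7}
Step 13: commit R7 -> on_hand[A=42 B=25 C=30 D=40] avail[A=33 B=25 C=23 D=34] open={R3,R5,R6}
Step 14: cancel R3 -> on_hand[A=42 B=25 C=30 D=40] avail[A=42 B=25 C=23 D=34] open={R5,R6}
Step 15: cancel R6 -> on_hand[A=42 B=25 C=30 D=40] avail[A=42 B=25 C=23 D=40] open={R5}
Step 16: reserve R9 B 2 -> on_hand[A=42 B=25 C=30 D=40] avail[A=42 B=23 C=23 D=40] open={R5,R9}
Step 17: commit R9 -> on_hand[A=42 B=23 C=30 D=40] avail[A=42 B=23 C=23 D=40] open={R5}
Step 18: reserve R10 A 3 -> on_hand[A=42 B=23 C=30 D=40] avail[A=39 B=23 C=23 D=40] open={R10,R5}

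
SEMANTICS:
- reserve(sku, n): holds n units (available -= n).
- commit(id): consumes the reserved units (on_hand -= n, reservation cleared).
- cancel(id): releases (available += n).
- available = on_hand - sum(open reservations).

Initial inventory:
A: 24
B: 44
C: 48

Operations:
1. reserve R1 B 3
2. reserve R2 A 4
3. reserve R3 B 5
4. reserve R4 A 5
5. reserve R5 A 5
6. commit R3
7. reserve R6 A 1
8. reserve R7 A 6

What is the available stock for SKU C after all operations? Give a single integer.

Answer: 48

Derivation:
Step 1: reserve R1 B 3 -> on_hand[A=24 B=44 C=48] avail[A=24 B=41 C=48] open={R1}
Step 2: reserve R2 A 4 -> on_hand[A=24 B=44 C=48] avail[A=20 B=41 C=48] open={R1,R2}
Step 3: reserve R3 B 5 -> on_hand[A=24 B=44 C=48] avail[A=20 B=36 C=48] open={R1,R2,R3}
Step 4: reserve R4 A 5 -> on_hand[A=24 B=44 C=48] avail[A=15 B=36 C=48] open={R1,R2,R3,R4}
Step 5: reserve R5 A 5 -> on_hand[A=24 B=44 C=48] avail[A=10 B=36 C=48] open={R1,R2,R3,R4,R5}
Step 6: commit R3 -> on_hand[A=24 B=39 C=48] avail[A=10 B=36 C=48] open={R1,R2,R4,R5}
Step 7: reserve R6 A 1 -> on_hand[A=24 B=39 C=48] avail[A=9 B=36 C=48] open={R1,R2,R4,R5,R6}
Step 8: reserve R7 A 6 -> on_hand[A=24 B=39 C=48] avail[A=3 B=36 C=48] open={R1,R2,R4,R5,R6,R7}
Final available[C] = 48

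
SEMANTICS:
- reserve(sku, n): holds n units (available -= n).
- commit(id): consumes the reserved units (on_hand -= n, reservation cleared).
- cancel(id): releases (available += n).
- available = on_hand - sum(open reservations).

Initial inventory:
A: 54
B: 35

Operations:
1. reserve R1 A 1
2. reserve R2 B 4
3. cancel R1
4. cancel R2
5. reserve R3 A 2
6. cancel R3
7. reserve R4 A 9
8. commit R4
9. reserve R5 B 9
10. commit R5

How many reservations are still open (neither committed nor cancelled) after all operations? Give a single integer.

Step 1: reserve R1 A 1 -> on_hand[A=54 B=35] avail[A=53 B=35] open={R1}
Step 2: reserve R2 B 4 -> on_hand[A=54 B=35] avail[A=53 B=31] open={R1,R2}
Step 3: cancel R1 -> on_hand[A=54 B=35] avail[A=54 B=31] open={R2}
Step 4: cancel R2 -> on_hand[A=54 B=35] avail[A=54 B=35] open={}
Step 5: reserve R3 A 2 -> on_hand[A=54 B=35] avail[A=52 B=35] open={R3}
Step 6: cancel R3 -> on_hand[A=54 B=35] avail[A=54 B=35] open={}
Step 7: reserve R4 A 9 -> on_hand[A=54 B=35] avail[A=45 B=35] open={R4}
Step 8: commit R4 -> on_hand[A=45 B=35] avail[A=45 B=35] open={}
Step 9: reserve R5 B 9 -> on_hand[A=45 B=35] avail[A=45 B=26] open={R5}
Step 10: commit R5 -> on_hand[A=45 B=26] avail[A=45 B=26] open={}
Open reservations: [] -> 0

Answer: 0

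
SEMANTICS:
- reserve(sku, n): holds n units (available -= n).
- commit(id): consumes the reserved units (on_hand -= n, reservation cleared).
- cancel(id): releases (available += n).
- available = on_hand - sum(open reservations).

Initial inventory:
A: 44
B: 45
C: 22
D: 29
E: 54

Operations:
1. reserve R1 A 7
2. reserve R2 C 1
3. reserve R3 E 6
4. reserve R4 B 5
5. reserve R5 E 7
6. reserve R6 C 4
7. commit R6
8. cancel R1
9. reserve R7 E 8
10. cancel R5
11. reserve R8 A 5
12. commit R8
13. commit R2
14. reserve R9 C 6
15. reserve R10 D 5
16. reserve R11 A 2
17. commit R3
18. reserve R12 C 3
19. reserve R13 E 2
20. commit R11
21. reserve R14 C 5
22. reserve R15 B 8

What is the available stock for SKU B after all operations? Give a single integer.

Answer: 32

Derivation:
Step 1: reserve R1 A 7 -> on_hand[A=44 B=45 C=22 D=29 E=54] avail[A=37 B=45 C=22 D=29 E=54] open={R1}
Step 2: reserve R2 C 1 -> on_hand[A=44 B=45 C=22 D=29 E=54] avail[A=37 B=45 C=21 D=29 E=54] open={R1,R2}
Step 3: reserve R3 E 6 -> on_hand[A=44 B=45 C=22 D=29 E=54] avail[A=37 B=45 C=21 D=29 E=48] open={R1,R2,R3}
Step 4: reserve R4 B 5 -> on_hand[A=44 B=45 C=22 D=29 E=54] avail[A=37 B=40 C=21 D=29 E=48] open={R1,R2,R3,R4}
Step 5: reserve R5 E 7 -> on_hand[A=44 B=45 C=22 D=29 E=54] avail[A=37 B=40 C=21 D=29 E=41] open={R1,R2,R3,R4,R5}
Step 6: reserve R6 C 4 -> on_hand[A=44 B=45 C=22 D=29 E=54] avail[A=37 B=40 C=17 D=29 E=41] open={R1,R2,R3,R4,R5,R6}
Step 7: commit R6 -> on_hand[A=44 B=45 C=18 D=29 E=54] avail[A=37 B=40 C=17 D=29 E=41] open={R1,R2,R3,R4,R5}
Step 8: cancel R1 -> on_hand[A=44 B=45 C=18 D=29 E=54] avail[A=44 B=40 C=17 D=29 E=41] open={R2,R3,R4,R5}
Step 9: reserve R7 E 8 -> on_hand[A=44 B=45 C=18 D=29 E=54] avail[A=44 B=40 C=17 D=29 E=33] open={R2,R3,R4,R5,R7}
Step 10: cancel R5 -> on_hand[A=44 B=45 C=18 D=29 E=54] avail[A=44 B=40 C=17 D=29 E=40] open={R2,R3,R4,R7}
Step 11: reserve R8 A 5 -> on_hand[A=44 B=45 C=18 D=29 E=54] avail[A=39 B=40 C=17 D=29 E=40] open={R2,R3,R4,R7,R8}
Step 12: commit R8 -> on_hand[A=39 B=45 C=18 D=29 E=54] avail[A=39 B=40 C=17 D=29 E=40] open={R2,R3,R4,R7}
Step 13: commit R2 -> on_hand[A=39 B=45 C=17 D=29 E=54] avail[A=39 B=40 C=17 D=29 E=40] open={R3,R4,R7}
Step 14: reserve R9 C 6 -> on_hand[A=39 B=45 C=17 D=29 E=54] avail[A=39 B=40 C=11 D=29 E=40] open={R3,R4,R7,R9}
Step 15: reserve R10 D 5 -> on_hand[A=39 B=45 C=17 D=29 E=54] avail[A=39 B=40 C=11 D=24 E=40] open={R10,R3,R4,R7,R9}
Step 16: reserve R11 A 2 -> on_hand[A=39 B=45 C=17 D=29 E=54] avail[A=37 B=40 C=11 D=24 E=40] open={R10,R11,R3,R4,R7,R9}
Step 17: commit R3 -> on_hand[A=39 B=45 C=17 D=29 E=48] avail[A=37 B=40 C=11 D=24 E=40] open={R10,R11,R4,R7,R9}
Step 18: reserve R12 C 3 -> on_hand[A=39 B=45 C=17 D=29 E=48] avail[A=37 B=40 C=8 D=24 E=40] open={R10,R11,R12,R4,R7,R9}
Step 19: reserve R13 E 2 -> on_hand[A=39 B=45 C=17 D=29 E=48] avail[A=37 B=40 C=8 D=24 E=38] open={R10,R11,R12,R13,R4,R7,R9}
Step 20: commit R11 -> on_hand[A=37 B=45 C=17 D=29 E=48] avail[A=37 B=40 C=8 D=24 E=38] open={R10,R12,R13,R4,R7,R9}
Step 21: reserve R14 C 5 -> on_hand[A=37 B=45 C=17 D=29 E=48] avail[A=37 B=40 C=3 D=24 E=38] open={R10,R12,R13,R14,R4,R7,R9}
Step 22: reserve R15 B 8 -> on_hand[A=37 B=45 C=17 D=29 E=48] avail[A=37 B=32 C=3 D=24 E=38] open={R10,R12,R13,R14,R15,R4,R7,R9}
Final available[B] = 32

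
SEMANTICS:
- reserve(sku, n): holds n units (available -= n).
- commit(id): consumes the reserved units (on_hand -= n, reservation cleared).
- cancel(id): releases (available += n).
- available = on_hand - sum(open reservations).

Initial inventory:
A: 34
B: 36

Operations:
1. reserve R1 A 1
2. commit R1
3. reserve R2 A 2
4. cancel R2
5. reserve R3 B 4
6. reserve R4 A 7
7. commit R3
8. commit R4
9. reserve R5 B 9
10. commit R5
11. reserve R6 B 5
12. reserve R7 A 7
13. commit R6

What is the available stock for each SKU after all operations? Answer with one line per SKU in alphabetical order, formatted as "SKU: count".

Step 1: reserve R1 A 1 -> on_hand[A=34 B=36] avail[A=33 B=36] open={R1}
Step 2: commit R1 -> on_hand[A=33 B=36] avail[A=33 B=36] open={}
Step 3: reserve R2 A 2 -> on_hand[A=33 B=36] avail[A=31 B=36] open={R2}
Step 4: cancel R2 -> on_hand[A=33 B=36] avail[A=33 B=36] open={}
Step 5: reserve R3 B 4 -> on_hand[A=33 B=36] avail[A=33 B=32] open={R3}
Step 6: reserve R4 A 7 -> on_hand[A=33 B=36] avail[A=26 B=32] open={R3,R4}
Step 7: commit R3 -> on_hand[A=33 B=32] avail[A=26 B=32] open={R4}
Step 8: commit R4 -> on_hand[A=26 B=32] avail[A=26 B=32] open={}
Step 9: reserve R5 B 9 -> on_hand[A=26 B=32] avail[A=26 B=23] open={R5}
Step 10: commit R5 -> on_hand[A=26 B=23] avail[A=26 B=23] open={}
Step 11: reserve R6 B 5 -> on_hand[A=26 B=23] avail[A=26 B=18] open={R6}
Step 12: reserve R7 A 7 -> on_hand[A=26 B=23] avail[A=19 B=18] open={R6,R7}
Step 13: commit R6 -> on_hand[A=26 B=18] avail[A=19 B=18] open={R7}

Answer: A: 19
B: 18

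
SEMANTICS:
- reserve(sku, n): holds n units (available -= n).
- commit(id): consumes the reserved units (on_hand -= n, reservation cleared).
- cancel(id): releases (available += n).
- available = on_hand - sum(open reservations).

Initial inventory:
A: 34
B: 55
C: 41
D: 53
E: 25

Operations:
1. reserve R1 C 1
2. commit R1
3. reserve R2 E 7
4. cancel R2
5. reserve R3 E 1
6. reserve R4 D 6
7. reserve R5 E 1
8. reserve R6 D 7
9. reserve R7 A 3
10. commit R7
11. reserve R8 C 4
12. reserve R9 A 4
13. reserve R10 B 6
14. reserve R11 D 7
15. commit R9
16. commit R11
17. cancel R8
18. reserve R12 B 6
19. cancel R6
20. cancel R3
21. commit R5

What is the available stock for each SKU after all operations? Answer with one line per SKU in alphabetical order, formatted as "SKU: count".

Step 1: reserve R1 C 1 -> on_hand[A=34 B=55 C=41 D=53 E=25] avail[A=34 B=55 C=40 D=53 E=25] open={R1}
Step 2: commit R1 -> on_hand[A=34 B=55 C=40 D=53 E=25] avail[A=34 B=55 C=40 D=53 E=25] open={}
Step 3: reserve R2 E 7 -> on_hand[A=34 B=55 C=40 D=53 E=25] avail[A=34 B=55 C=40 D=53 E=18] open={R2}
Step 4: cancel R2 -> on_hand[A=34 B=55 C=40 D=53 E=25] avail[A=34 B=55 C=40 D=53 E=25] open={}
Step 5: reserve R3 E 1 -> on_hand[A=34 B=55 C=40 D=53 E=25] avail[A=34 B=55 C=40 D=53 E=24] open={R3}
Step 6: reserve R4 D 6 -> on_hand[A=34 B=55 C=40 D=53 E=25] avail[A=34 B=55 C=40 D=47 E=24] open={R3,R4}
Step 7: reserve R5 E 1 -> on_hand[A=34 B=55 C=40 D=53 E=25] avail[A=34 B=55 C=40 D=47 E=23] open={R3,R4,R5}
Step 8: reserve R6 D 7 -> on_hand[A=34 B=55 C=40 D=53 E=25] avail[A=34 B=55 C=40 D=40 E=23] open={R3,R4,R5,R6}
Step 9: reserve R7 A 3 -> on_hand[A=34 B=55 C=40 D=53 E=25] avail[A=31 B=55 C=40 D=40 E=23] open={R3,R4,R5,R6,R7}
Step 10: commit R7 -> on_hand[A=31 B=55 C=40 D=53 E=25] avail[A=31 B=55 C=40 D=40 E=23] open={R3,R4,R5,R6}
Step 11: reserve R8 C 4 -> on_hand[A=31 B=55 C=40 D=53 E=25] avail[A=31 B=55 C=36 D=40 E=23] open={R3,R4,R5,R6,R8}
Step 12: reserve R9 A 4 -> on_hand[A=31 B=55 C=40 D=53 E=25] avail[A=27 B=55 C=36 D=40 E=23] open={R3,R4,R5,R6,R8,R9}
Step 13: reserve R10 B 6 -> on_hand[A=31 B=55 C=40 D=53 E=25] avail[A=27 B=49 C=36 D=40 E=23] open={R10,R3,R4,R5,R6,R8,R9}
Step 14: reserve R11 D 7 -> on_hand[A=31 B=55 C=40 D=53 E=25] avail[A=27 B=49 C=36 D=33 E=23] open={R10,R11,R3,R4,R5,R6,R8,R9}
Step 15: commit R9 -> on_hand[A=27 B=55 C=40 D=53 E=25] avail[A=27 B=49 C=36 D=33 E=23] open={R10,R11,R3,R4,R5,R6,R8}
Step 16: commit R11 -> on_hand[A=27 B=55 C=40 D=46 E=25] avail[A=27 B=49 C=36 D=33 E=23] open={R10,R3,R4,R5,R6,R8}
Step 17: cancel R8 -> on_hand[A=27 B=55 C=40 D=46 E=25] avail[A=27 B=49 C=40 D=33 E=23] open={R10,R3,R4,R5,R6}
Step 18: reserve R12 B 6 -> on_hand[A=27 B=55 C=40 D=46 E=25] avail[A=27 B=43 C=40 D=33 E=23] open={R10,R12,R3,R4,R5,R6}
Step 19: cancel R6 -> on_hand[A=27 B=55 C=40 D=46 E=25] avail[A=27 B=43 C=40 D=40 E=23] open={R10,R12,R3,R4,R5}
Step 20: cancel R3 -> on_hand[A=27 B=55 C=40 D=46 E=25] avail[A=27 B=43 C=40 D=40 E=24] open={R10,R12,R4,R5}
Step 21: commit R5 -> on_hand[A=27 B=55 C=40 D=46 E=24] avail[A=27 B=43 C=40 D=40 E=24] open={R10,R12,R4}

Answer: A: 27
B: 43
C: 40
D: 40
E: 24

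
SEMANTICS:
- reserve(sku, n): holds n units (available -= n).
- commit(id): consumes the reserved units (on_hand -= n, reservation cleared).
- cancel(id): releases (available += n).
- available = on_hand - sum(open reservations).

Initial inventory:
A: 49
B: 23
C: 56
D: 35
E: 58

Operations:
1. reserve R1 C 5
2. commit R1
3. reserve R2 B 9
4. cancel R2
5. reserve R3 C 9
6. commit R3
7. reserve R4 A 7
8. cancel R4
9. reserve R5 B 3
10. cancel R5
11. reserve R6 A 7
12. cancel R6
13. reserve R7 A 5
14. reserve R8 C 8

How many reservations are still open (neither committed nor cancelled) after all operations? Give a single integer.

Step 1: reserve R1 C 5 -> on_hand[A=49 B=23 C=56 D=35 E=58] avail[A=49 B=23 C=51 D=35 E=58] open={R1}
Step 2: commit R1 -> on_hand[A=49 B=23 C=51 D=35 E=58] avail[A=49 B=23 C=51 D=35 E=58] open={}
Step 3: reserve R2 B 9 -> on_hand[A=49 B=23 C=51 D=35 E=58] avail[A=49 B=14 C=51 D=35 E=58] open={R2}
Step 4: cancel R2 -> on_hand[A=49 B=23 C=51 D=35 E=58] avail[A=49 B=23 C=51 D=35 E=58] open={}
Step 5: reserve R3 C 9 -> on_hand[A=49 B=23 C=51 D=35 E=58] avail[A=49 B=23 C=42 D=35 E=58] open={R3}
Step 6: commit R3 -> on_hand[A=49 B=23 C=42 D=35 E=58] avail[A=49 B=23 C=42 D=35 E=58] open={}
Step 7: reserve R4 A 7 -> on_hand[A=49 B=23 C=42 D=35 E=58] avail[A=42 B=23 C=42 D=35 E=58] open={R4}
Step 8: cancel R4 -> on_hand[A=49 B=23 C=42 D=35 E=58] avail[A=49 B=23 C=42 D=35 E=58] open={}
Step 9: reserve R5 B 3 -> on_hand[A=49 B=23 C=42 D=35 E=58] avail[A=49 B=20 C=42 D=35 E=58] open={R5}
Step 10: cancel R5 -> on_hand[A=49 B=23 C=42 D=35 E=58] avail[A=49 B=23 C=42 D=35 E=58] open={}
Step 11: reserve R6 A 7 -> on_hand[A=49 B=23 C=42 D=35 E=58] avail[A=42 B=23 C=42 D=35 E=58] open={R6}
Step 12: cancel R6 -> on_hand[A=49 B=23 C=42 D=35 E=58] avail[A=49 B=23 C=42 D=35 E=58] open={}
Step 13: reserve R7 A 5 -> on_hand[A=49 B=23 C=42 D=35 E=58] avail[A=44 B=23 C=42 D=35 E=58] open={R7}
Step 14: reserve R8 C 8 -> on_hand[A=49 B=23 C=42 D=35 E=58] avail[A=44 B=23 C=34 D=35 E=58] open={R7,R8}
Open reservations: ['R7', 'R8'] -> 2

Answer: 2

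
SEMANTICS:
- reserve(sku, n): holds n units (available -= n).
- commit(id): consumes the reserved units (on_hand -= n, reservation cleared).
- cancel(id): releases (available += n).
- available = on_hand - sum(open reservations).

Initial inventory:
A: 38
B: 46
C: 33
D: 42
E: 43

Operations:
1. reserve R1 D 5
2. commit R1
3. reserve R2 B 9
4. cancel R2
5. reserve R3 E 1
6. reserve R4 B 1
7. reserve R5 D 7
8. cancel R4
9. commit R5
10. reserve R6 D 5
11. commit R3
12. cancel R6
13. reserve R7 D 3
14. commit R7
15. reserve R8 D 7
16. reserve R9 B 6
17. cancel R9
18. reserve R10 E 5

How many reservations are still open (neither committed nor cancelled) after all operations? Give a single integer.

Step 1: reserve R1 D 5 -> on_hand[A=38 B=46 C=33 D=42 E=43] avail[A=38 B=46 C=33 D=37 E=43] open={R1}
Step 2: commit R1 -> on_hand[A=38 B=46 C=33 D=37 E=43] avail[A=38 B=46 C=33 D=37 E=43] open={}
Step 3: reserve R2 B 9 -> on_hand[A=38 B=46 C=33 D=37 E=43] avail[A=38 B=37 C=33 D=37 E=43] open={R2}
Step 4: cancel R2 -> on_hand[A=38 B=46 C=33 D=37 E=43] avail[A=38 B=46 C=33 D=37 E=43] open={}
Step 5: reserve R3 E 1 -> on_hand[A=38 B=46 C=33 D=37 E=43] avail[A=38 B=46 C=33 D=37 E=42] open={R3}
Step 6: reserve R4 B 1 -> on_hand[A=38 B=46 C=33 D=37 E=43] avail[A=38 B=45 C=33 D=37 E=42] open={R3,R4}
Step 7: reserve R5 D 7 -> on_hand[A=38 B=46 C=33 D=37 E=43] avail[A=38 B=45 C=33 D=30 E=42] open={R3,R4,R5}
Step 8: cancel R4 -> on_hand[A=38 B=46 C=33 D=37 E=43] avail[A=38 B=46 C=33 D=30 E=42] open={R3,R5}
Step 9: commit R5 -> on_hand[A=38 B=46 C=33 D=30 E=43] avail[A=38 B=46 C=33 D=30 E=42] open={R3}
Step 10: reserve R6 D 5 -> on_hand[A=38 B=46 C=33 D=30 E=43] avail[A=38 B=46 C=33 D=25 E=42] open={R3,R6}
Step 11: commit R3 -> on_hand[A=38 B=46 C=33 D=30 E=42] avail[A=38 B=46 C=33 D=25 E=42] open={R6}
Step 12: cancel R6 -> on_hand[A=38 B=46 C=33 D=30 E=42] avail[A=38 B=46 C=33 D=30 E=42] open={}
Step 13: reserve R7 D 3 -> on_hand[A=38 B=46 C=33 D=30 E=42] avail[A=38 B=46 C=33 D=27 E=42] open={R7}
Step 14: commit R7 -> on_hand[A=38 B=46 C=33 D=27 E=42] avail[A=38 B=46 C=33 D=27 E=42] open={}
Step 15: reserve R8 D 7 -> on_hand[A=38 B=46 C=33 D=27 E=42] avail[A=38 B=46 C=33 D=20 E=42] open={R8}
Step 16: reserve R9 B 6 -> on_hand[A=38 B=46 C=33 D=27 E=42] avail[A=38 B=40 C=33 D=20 E=42] open={R8,R9}
Step 17: cancel R9 -> on_hand[A=38 B=46 C=33 D=27 E=42] avail[A=38 B=46 C=33 D=20 E=42] open={R8}
Step 18: reserve R10 E 5 -> on_hand[A=38 B=46 C=33 D=27 E=42] avail[A=38 B=46 C=33 D=20 E=37] open={R10,R8}
Open reservations: ['R10', 'R8'] -> 2

Answer: 2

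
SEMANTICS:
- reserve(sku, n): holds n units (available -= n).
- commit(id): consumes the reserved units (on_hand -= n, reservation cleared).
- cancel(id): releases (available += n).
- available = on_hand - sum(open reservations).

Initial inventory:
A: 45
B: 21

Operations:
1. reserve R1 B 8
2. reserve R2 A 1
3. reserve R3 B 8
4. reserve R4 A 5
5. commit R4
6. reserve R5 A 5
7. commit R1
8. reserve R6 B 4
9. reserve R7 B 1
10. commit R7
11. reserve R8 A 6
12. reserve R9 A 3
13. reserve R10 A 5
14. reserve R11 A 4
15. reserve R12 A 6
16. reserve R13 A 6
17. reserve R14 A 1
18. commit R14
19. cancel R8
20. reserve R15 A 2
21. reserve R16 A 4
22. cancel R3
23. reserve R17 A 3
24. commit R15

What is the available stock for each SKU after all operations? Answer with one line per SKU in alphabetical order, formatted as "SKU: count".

Step 1: reserve R1 B 8 -> on_hand[A=45 B=21] avail[A=45 B=13] open={R1}
Step 2: reserve R2 A 1 -> on_hand[A=45 B=21] avail[A=44 B=13] open={R1,R2}
Step 3: reserve R3 B 8 -> on_hand[A=45 B=21] avail[A=44 B=5] open={R1,R2,R3}
Step 4: reserve R4 A 5 -> on_hand[A=45 B=21] avail[A=39 B=5] open={R1,R2,R3,R4}
Step 5: commit R4 -> on_hand[A=40 B=21] avail[A=39 B=5] open={R1,R2,R3}
Step 6: reserve R5 A 5 -> on_hand[A=40 B=21] avail[A=34 B=5] open={R1,R2,R3,R5}
Step 7: commit R1 -> on_hand[A=40 B=13] avail[A=34 B=5] open={R2,R3,R5}
Step 8: reserve R6 B 4 -> on_hand[A=40 B=13] avail[A=34 B=1] open={R2,R3,R5,R6}
Step 9: reserve R7 B 1 -> on_hand[A=40 B=13] avail[A=34 B=0] open={R2,R3,R5,R6,R7}
Step 10: commit R7 -> on_hand[A=40 B=12] avail[A=34 B=0] open={R2,R3,R5,R6}
Step 11: reserve R8 A 6 -> on_hand[A=40 B=12] avail[A=28 B=0] open={R2,R3,R5,R6,R8}
Step 12: reserve R9 A 3 -> on_hand[A=40 B=12] avail[A=25 B=0] open={R2,R3,R5,R6,R8,R9}
Step 13: reserve R10 A 5 -> on_hand[A=40 B=12] avail[A=20 B=0] open={R10,R2,R3,R5,R6,R8,R9}
Step 14: reserve R11 A 4 -> on_hand[A=40 B=12] avail[A=16 B=0] open={R10,R11,R2,R3,R5,R6,R8,R9}
Step 15: reserve R12 A 6 -> on_hand[A=40 B=12] avail[A=10 B=0] open={R10,R11,R12,R2,R3,R5,R6,R8,R9}
Step 16: reserve R13 A 6 -> on_hand[A=40 B=12] avail[A=4 B=0] open={R10,R11,R12,R13,R2,R3,R5,R6,R8,R9}
Step 17: reserve R14 A 1 -> on_hand[A=40 B=12] avail[A=3 B=0] open={R10,R11,R12,R13,R14,R2,R3,R5,R6,R8,R9}
Step 18: commit R14 -> on_hand[A=39 B=12] avail[A=3 B=0] open={R10,R11,R12,R13,R2,R3,R5,R6,R8,R9}
Step 19: cancel R8 -> on_hand[A=39 B=12] avail[A=9 B=0] open={R10,R11,R12,R13,R2,R3,R5,R6,R9}
Step 20: reserve R15 A 2 -> on_hand[A=39 B=12] avail[A=7 B=0] open={R10,R11,R12,R13,R15,R2,R3,R5,R6,R9}
Step 21: reserve R16 A 4 -> on_hand[A=39 B=12] avail[A=3 B=0] open={R10,R11,R12,R13,R15,R16,R2,R3,R5,R6,R9}
Step 22: cancel R3 -> on_hand[A=39 B=12] avail[A=3 B=8] open={R10,R11,R12,R13,R15,R16,R2,R5,R6,R9}
Step 23: reserve R17 A 3 -> on_hand[A=39 B=12] avail[A=0 B=8] open={R10,R11,R12,R13,R15,R16,R17,R2,R5,R6,R9}
Step 24: commit R15 -> on_hand[A=37 B=12] avail[A=0 B=8] open={R10,R11,R12,R13,R16,R17,R2,R5,R6,R9}

Answer: A: 0
B: 8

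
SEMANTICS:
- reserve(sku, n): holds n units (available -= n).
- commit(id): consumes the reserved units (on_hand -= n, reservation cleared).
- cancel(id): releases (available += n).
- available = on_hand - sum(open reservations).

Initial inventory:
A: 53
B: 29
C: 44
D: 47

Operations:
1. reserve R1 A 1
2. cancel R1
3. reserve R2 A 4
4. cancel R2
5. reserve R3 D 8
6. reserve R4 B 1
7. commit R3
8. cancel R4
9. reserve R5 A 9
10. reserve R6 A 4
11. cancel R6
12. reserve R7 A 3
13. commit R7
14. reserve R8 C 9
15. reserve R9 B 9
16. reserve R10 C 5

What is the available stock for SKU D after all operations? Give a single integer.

Step 1: reserve R1 A 1 -> on_hand[A=53 B=29 C=44 D=47] avail[A=52 B=29 C=44 D=47] open={R1}
Step 2: cancel R1 -> on_hand[A=53 B=29 C=44 D=47] avail[A=53 B=29 C=44 D=47] open={}
Step 3: reserve R2 A 4 -> on_hand[A=53 B=29 C=44 D=47] avail[A=49 B=29 C=44 D=47] open={R2}
Step 4: cancel R2 -> on_hand[A=53 B=29 C=44 D=47] avail[A=53 B=29 C=44 D=47] open={}
Step 5: reserve R3 D 8 -> on_hand[A=53 B=29 C=44 D=47] avail[A=53 B=29 C=44 D=39] open={R3}
Step 6: reserve R4 B 1 -> on_hand[A=53 B=29 C=44 D=47] avail[A=53 B=28 C=44 D=39] open={R3,R4}
Step 7: commit R3 -> on_hand[A=53 B=29 C=44 D=39] avail[A=53 B=28 C=44 D=39] open={R4}
Step 8: cancel R4 -> on_hand[A=53 B=29 C=44 D=39] avail[A=53 B=29 C=44 D=39] open={}
Step 9: reserve R5 A 9 -> on_hand[A=53 B=29 C=44 D=39] avail[A=44 B=29 C=44 D=39] open={R5}
Step 10: reserve R6 A 4 -> on_hand[A=53 B=29 C=44 D=39] avail[A=40 B=29 C=44 D=39] open={R5,R6}
Step 11: cancel R6 -> on_hand[A=53 B=29 C=44 D=39] avail[A=44 B=29 C=44 D=39] open={R5}
Step 12: reserve R7 A 3 -> on_hand[A=53 B=29 C=44 D=39] avail[A=41 B=29 C=44 D=39] open={R5,R7}
Step 13: commit R7 -> on_hand[A=50 B=29 C=44 D=39] avail[A=41 B=29 C=44 D=39] open={R5}
Step 14: reserve R8 C 9 -> on_hand[A=50 B=29 C=44 D=39] avail[A=41 B=29 C=35 D=39] open={R5,R8}
Step 15: reserve R9 B 9 -> on_hand[A=50 B=29 C=44 D=39] avail[A=41 B=20 C=35 D=39] open={R5,R8,R9}
Step 16: reserve R10 C 5 -> on_hand[A=50 B=29 C=44 D=39] avail[A=41 B=20 C=30 D=39] open={R10,R5,R8,R9}
Final available[D] = 39

Answer: 39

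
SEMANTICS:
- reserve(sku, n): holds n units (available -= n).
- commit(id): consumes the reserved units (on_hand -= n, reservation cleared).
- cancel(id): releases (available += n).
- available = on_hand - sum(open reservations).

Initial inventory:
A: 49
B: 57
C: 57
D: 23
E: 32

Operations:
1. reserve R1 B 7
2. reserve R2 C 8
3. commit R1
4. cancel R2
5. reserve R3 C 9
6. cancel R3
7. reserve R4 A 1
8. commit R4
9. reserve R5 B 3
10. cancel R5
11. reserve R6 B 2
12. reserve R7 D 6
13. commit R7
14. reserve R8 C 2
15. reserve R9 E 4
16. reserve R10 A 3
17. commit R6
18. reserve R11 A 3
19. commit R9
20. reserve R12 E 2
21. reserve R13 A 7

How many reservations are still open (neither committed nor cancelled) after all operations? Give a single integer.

Answer: 5

Derivation:
Step 1: reserve R1 B 7 -> on_hand[A=49 B=57 C=57 D=23 E=32] avail[A=49 B=50 C=57 D=23 E=32] open={R1}
Step 2: reserve R2 C 8 -> on_hand[A=49 B=57 C=57 D=23 E=32] avail[A=49 B=50 C=49 D=23 E=32] open={R1,R2}
Step 3: commit R1 -> on_hand[A=49 B=50 C=57 D=23 E=32] avail[A=49 B=50 C=49 D=23 E=32] open={R2}
Step 4: cancel R2 -> on_hand[A=49 B=50 C=57 D=23 E=32] avail[A=49 B=50 C=57 D=23 E=32] open={}
Step 5: reserve R3 C 9 -> on_hand[A=49 B=50 C=57 D=23 E=32] avail[A=49 B=50 C=48 D=23 E=32] open={R3}
Step 6: cancel R3 -> on_hand[A=49 B=50 C=57 D=23 E=32] avail[A=49 B=50 C=57 D=23 E=32] open={}
Step 7: reserve R4 A 1 -> on_hand[A=49 B=50 C=57 D=23 E=32] avail[A=48 B=50 C=57 D=23 E=32] open={R4}
Step 8: commit R4 -> on_hand[A=48 B=50 C=57 D=23 E=32] avail[A=48 B=50 C=57 D=23 E=32] open={}
Step 9: reserve R5 B 3 -> on_hand[A=48 B=50 C=57 D=23 E=32] avail[A=48 B=47 C=57 D=23 E=32] open={R5}
Step 10: cancel R5 -> on_hand[A=48 B=50 C=57 D=23 E=32] avail[A=48 B=50 C=57 D=23 E=32] open={}
Step 11: reserve R6 B 2 -> on_hand[A=48 B=50 C=57 D=23 E=32] avail[A=48 B=48 C=57 D=23 E=32] open={R6}
Step 12: reserve R7 D 6 -> on_hand[A=48 B=50 C=57 D=23 E=32] avail[A=48 B=48 C=57 D=17 E=32] open={R6,R7}
Step 13: commit R7 -> on_hand[A=48 B=50 C=57 D=17 E=32] avail[A=48 B=48 C=57 D=17 E=32] open={R6}
Step 14: reserve R8 C 2 -> on_hand[A=48 B=50 C=57 D=17 E=32] avail[A=48 B=48 C=55 D=17 E=32] open={R6,R8}
Step 15: reserve R9 E 4 -> on_hand[A=48 B=50 C=57 D=17 E=32] avail[A=48 B=48 C=55 D=17 E=28] open={R6,R8,R9}
Step 16: reserve R10 A 3 -> on_hand[A=48 B=50 C=57 D=17 E=32] avail[A=45 B=48 C=55 D=17 E=28] open={R10,R6,R8,R9}
Step 17: commit R6 -> on_hand[A=48 B=48 C=57 D=17 E=32] avail[A=45 B=48 C=55 D=17 E=28] open={R10,R8,R9}
Step 18: reserve R11 A 3 -> on_hand[A=48 B=48 C=57 D=17 E=32] avail[A=42 B=48 C=55 D=17 E=28] open={R10,R11,R8,R9}
Step 19: commit R9 -> on_hand[A=48 B=48 C=57 D=17 E=28] avail[A=42 B=48 C=55 D=17 E=28] open={R10,R11,R8}
Step 20: reserve R12 E 2 -> on_hand[A=48 B=48 C=57 D=17 E=28] avail[A=42 B=48 C=55 D=17 E=26] open={R10,R11,R12,R8}
Step 21: reserve R13 A 7 -> on_hand[A=48 B=48 C=57 D=17 E=28] avail[A=35 B=48 C=55 D=17 E=26] open={R10,R11,R12,R13,R8}
Open reservations: ['R10', 'R11', 'R12', 'R13', 'R8'] -> 5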